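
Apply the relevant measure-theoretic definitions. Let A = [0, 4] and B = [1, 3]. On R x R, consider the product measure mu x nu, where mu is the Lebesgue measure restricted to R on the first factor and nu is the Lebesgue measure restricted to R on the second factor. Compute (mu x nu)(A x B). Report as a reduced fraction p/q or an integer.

For a measurable rectangle A x B, the product measure satisfies
  (mu x nu)(A x B) = mu(A) * nu(B).
  mu(A) = 4.
  nu(B) = 2.
  (mu x nu)(A x B) = 4 * 2 = 8.

8


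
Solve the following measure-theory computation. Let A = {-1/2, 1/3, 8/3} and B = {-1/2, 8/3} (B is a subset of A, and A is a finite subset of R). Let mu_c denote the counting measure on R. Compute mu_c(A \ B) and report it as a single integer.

Counting measure assigns mu_c(E) = |E| (number of elements) when E is finite. For B subset A, A \ B is the set of elements of A not in B, so |A \ B| = |A| - |B|.
|A| = 3, |B| = 2, so mu_c(A \ B) = 3 - 2 = 1.

1


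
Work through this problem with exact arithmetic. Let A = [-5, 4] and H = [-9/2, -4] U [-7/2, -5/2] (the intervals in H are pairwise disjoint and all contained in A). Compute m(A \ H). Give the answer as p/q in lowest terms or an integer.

The ambient interval has length m(A) = 4 - (-5) = 9.
Since the holes are disjoint and sit inside A, by finite additivity
  m(H) = sum_i (b_i - a_i), and m(A \ H) = m(A) - m(H).
Computing the hole measures:
  m(H_1) = -4 - (-9/2) = 1/2.
  m(H_2) = -5/2 - (-7/2) = 1.
Summed: m(H) = 1/2 + 1 = 3/2.
So m(A \ H) = 9 - 3/2 = 15/2.

15/2


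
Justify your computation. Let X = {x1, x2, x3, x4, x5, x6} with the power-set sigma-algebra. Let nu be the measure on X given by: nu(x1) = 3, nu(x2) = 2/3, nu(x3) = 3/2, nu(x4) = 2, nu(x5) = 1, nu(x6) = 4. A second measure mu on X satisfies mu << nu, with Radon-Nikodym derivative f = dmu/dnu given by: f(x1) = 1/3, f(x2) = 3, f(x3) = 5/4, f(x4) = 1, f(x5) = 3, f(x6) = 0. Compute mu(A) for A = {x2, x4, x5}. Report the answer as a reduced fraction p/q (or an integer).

By the defining property of the Radon-Nikodym derivative, for every measurable set A,
  mu(A) = integral_A f dnu.
Since nu is a discrete measure concentrated on the atoms of X, the integral over A reduces to the sum
  mu(A) = sum_{x in A} f(x) * nu({x}).
Computing each term:
  x2: f(x2) * nu(x2) = 3 * 2/3 = 2.
  x4: f(x4) * nu(x4) = 1 * 2 = 2.
  x5: f(x5) * nu(x5) = 3 * 1 = 3.
Summing: mu(A) = 2 + 2 + 3 = 7.

7


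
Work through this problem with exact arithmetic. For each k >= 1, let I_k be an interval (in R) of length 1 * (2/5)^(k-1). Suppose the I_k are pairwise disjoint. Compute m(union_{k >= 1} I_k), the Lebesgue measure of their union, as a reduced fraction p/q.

By countable additivity of the Lebesgue measure on pairwise disjoint measurable sets,
  m(union_{k >= 1} I_k) = sum_{k >= 1} m(I_k) = sum_{k >= 1} a * r^(k-1),
  with a = 1 and r = 2/5.
Since 0 < r = 2/5 < 1, the geometric series converges:
  sum_{k >= 1} a * r^(k-1) = a / (1 - r).
  = 1 / (1 - 2/5)
  = 1 / (3/5)
  = 5/3.

5/3


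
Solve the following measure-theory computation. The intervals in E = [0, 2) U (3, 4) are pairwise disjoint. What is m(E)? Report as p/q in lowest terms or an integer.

For pairwise disjoint intervals, m(union_i I_i) = sum_i m(I_i),
and m is invariant under swapping open/closed endpoints (single points have measure 0).
So m(E) = sum_i (b_i - a_i).
  I_1 has length 2 - 0 = 2.
  I_2 has length 4 - 3 = 1.
Summing:
  m(E) = 2 + 1 = 3.

3


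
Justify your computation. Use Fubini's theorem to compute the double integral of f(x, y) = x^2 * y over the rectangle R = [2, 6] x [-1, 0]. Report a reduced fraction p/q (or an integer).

f(x, y) is a tensor product of a function of x and a function of y, and both factors are bounded continuous (hence Lebesgue integrable) on the rectangle, so Fubini's theorem applies:
  integral_R f d(m x m) = (integral_a1^b1 x^2 dx) * (integral_a2^b2 y dy).
Inner integral in x: integral_{2}^{6} x^2 dx = (6^3 - 2^3)/3
  = 208/3.
Inner integral in y: integral_{-1}^{0} y dy = (0^2 - (-1)^2)/2
  = -1/2.
Product: (208/3) * (-1/2) = -104/3.

-104/3


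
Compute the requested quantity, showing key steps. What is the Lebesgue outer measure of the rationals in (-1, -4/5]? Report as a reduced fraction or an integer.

E = Q cap (-1, -4/5] is a subset of Q, which is countable. Enumerate Q = {q_1, q_2, ...}; for any eps > 0, cover q_k by the open interval (q_k - eps/2^(k+1), q_k + eps/2^(k+1)), of length eps/2^k. The total cover length is sum_{k>=1} eps/2^k = eps. Hence m*(E) <= m*(Q) <= eps for every eps > 0, and since outer measure is non-negative, m*(E) = 0.

0


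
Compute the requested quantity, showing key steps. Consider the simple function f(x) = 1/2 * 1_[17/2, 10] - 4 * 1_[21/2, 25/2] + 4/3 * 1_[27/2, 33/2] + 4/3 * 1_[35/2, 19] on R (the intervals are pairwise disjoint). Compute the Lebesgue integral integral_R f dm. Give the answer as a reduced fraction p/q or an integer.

For a simple function f = sum_i c_i * 1_{A_i} with disjoint A_i,
  integral f dm = sum_i c_i * m(A_i).
Lengths of the A_i:
  m(A_1) = 10 - 17/2 = 3/2.
  m(A_2) = 25/2 - 21/2 = 2.
  m(A_3) = 33/2 - 27/2 = 3.
  m(A_4) = 19 - 35/2 = 3/2.
Contributions c_i * m(A_i):
  (1/2) * (3/2) = 3/4.
  (-4) * (2) = -8.
  (4/3) * (3) = 4.
  (4/3) * (3/2) = 2.
Total: 3/4 - 8 + 4 + 2 = -5/4.

-5/4


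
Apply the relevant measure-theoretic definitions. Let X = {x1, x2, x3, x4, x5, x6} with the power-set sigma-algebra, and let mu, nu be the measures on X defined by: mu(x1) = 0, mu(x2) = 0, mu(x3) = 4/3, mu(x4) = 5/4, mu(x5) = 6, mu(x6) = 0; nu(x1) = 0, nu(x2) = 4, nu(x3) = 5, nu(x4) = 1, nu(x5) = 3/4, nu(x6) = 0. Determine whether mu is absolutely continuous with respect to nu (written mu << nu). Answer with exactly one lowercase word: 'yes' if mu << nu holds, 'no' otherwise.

mu << nu means: every nu-null measurable set is also mu-null; equivalently, for every atom x, if nu({x}) = 0 then mu({x}) = 0.
Checking each atom:
  x1: nu = 0, mu = 0 -> consistent with mu << nu.
  x2: nu = 4 > 0 -> no constraint.
  x3: nu = 5 > 0 -> no constraint.
  x4: nu = 1 > 0 -> no constraint.
  x5: nu = 3/4 > 0 -> no constraint.
  x6: nu = 0, mu = 0 -> consistent with mu << nu.
No atom violates the condition. Therefore mu << nu.

yes


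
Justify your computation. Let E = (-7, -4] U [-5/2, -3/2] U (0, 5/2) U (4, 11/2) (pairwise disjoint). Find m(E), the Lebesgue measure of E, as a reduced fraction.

For pairwise disjoint intervals, m(union_i I_i) = sum_i m(I_i),
and m is invariant under swapping open/closed endpoints (single points have measure 0).
So m(E) = sum_i (b_i - a_i).
  I_1 has length -4 - (-7) = 3.
  I_2 has length -3/2 - (-5/2) = 1.
  I_3 has length 5/2 - 0 = 5/2.
  I_4 has length 11/2 - 4 = 3/2.
Summing:
  m(E) = 3 + 1 + 5/2 + 3/2 = 8.

8


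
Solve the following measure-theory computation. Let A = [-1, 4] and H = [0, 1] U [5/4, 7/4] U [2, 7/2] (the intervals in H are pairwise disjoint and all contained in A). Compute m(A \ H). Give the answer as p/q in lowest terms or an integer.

The ambient interval has length m(A) = 4 - (-1) = 5.
Since the holes are disjoint and sit inside A, by finite additivity
  m(H) = sum_i (b_i - a_i), and m(A \ H) = m(A) - m(H).
Computing the hole measures:
  m(H_1) = 1 - 0 = 1.
  m(H_2) = 7/4 - 5/4 = 1/2.
  m(H_3) = 7/2 - 2 = 3/2.
Summed: m(H) = 1 + 1/2 + 3/2 = 3.
So m(A \ H) = 5 - 3 = 2.

2


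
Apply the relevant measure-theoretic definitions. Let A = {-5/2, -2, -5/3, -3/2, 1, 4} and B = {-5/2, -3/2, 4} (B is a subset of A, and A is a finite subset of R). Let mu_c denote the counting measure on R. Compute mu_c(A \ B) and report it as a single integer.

Counting measure assigns mu_c(E) = |E| (number of elements) when E is finite. For B subset A, A \ B is the set of elements of A not in B, so |A \ B| = |A| - |B|.
|A| = 6, |B| = 3, so mu_c(A \ B) = 6 - 3 = 3.

3


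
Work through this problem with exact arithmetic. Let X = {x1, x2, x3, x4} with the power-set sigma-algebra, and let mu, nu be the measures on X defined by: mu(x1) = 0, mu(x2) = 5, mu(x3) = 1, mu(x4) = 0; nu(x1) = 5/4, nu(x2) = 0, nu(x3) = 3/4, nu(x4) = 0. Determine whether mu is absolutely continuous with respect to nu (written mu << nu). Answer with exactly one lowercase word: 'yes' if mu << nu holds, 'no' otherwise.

mu << nu means: every nu-null measurable set is also mu-null; equivalently, for every atom x, if nu({x}) = 0 then mu({x}) = 0.
Checking each atom:
  x1: nu = 5/4 > 0 -> no constraint.
  x2: nu = 0, mu = 5 > 0 -> violates mu << nu.
  x3: nu = 3/4 > 0 -> no constraint.
  x4: nu = 0, mu = 0 -> consistent with mu << nu.
The atom(s) x2 violate the condition (nu = 0 but mu > 0). Therefore mu is NOT absolutely continuous w.r.t. nu.

no


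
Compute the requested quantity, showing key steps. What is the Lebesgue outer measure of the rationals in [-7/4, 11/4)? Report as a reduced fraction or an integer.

E = Q cap [-7/4, 11/4) is a subset of Q, which is countable. Enumerate Q = {q_1, q_2, ...}; for any eps > 0, cover q_k by the open interval (q_k - eps/2^(k+1), q_k + eps/2^(k+1)), of length eps/2^k. The total cover length is sum_{k>=1} eps/2^k = eps. Hence m*(E) <= m*(Q) <= eps for every eps > 0, and since outer measure is non-negative, m*(E) = 0.

0


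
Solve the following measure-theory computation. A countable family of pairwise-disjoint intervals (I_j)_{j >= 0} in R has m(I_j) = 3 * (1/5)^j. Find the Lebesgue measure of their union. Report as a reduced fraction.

By countable additivity of the Lebesgue measure on pairwise disjoint measurable sets,
  m(union_{j >= 0} I_j) = sum_{j >= 0} m(I_j) = sum_{j >= 0} a * r^j,
  with a = 3 and r = 1/5.
Since 0 < r = 1/5 < 1, the geometric series converges:
  sum_{j >= 0} a * r^j = a / (1 - r).
  = 3 / (1 - 1/5)
  = 3 / (4/5)
  = 15/4.

15/4


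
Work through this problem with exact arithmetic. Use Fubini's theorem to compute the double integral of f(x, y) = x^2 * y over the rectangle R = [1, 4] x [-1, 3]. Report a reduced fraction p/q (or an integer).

f(x, y) is a tensor product of a function of x and a function of y, and both factors are bounded continuous (hence Lebesgue integrable) on the rectangle, so Fubini's theorem applies:
  integral_R f d(m x m) = (integral_a1^b1 x^2 dx) * (integral_a2^b2 y dy).
Inner integral in x: integral_{1}^{4} x^2 dx = (4^3 - 1^3)/3
  = 21.
Inner integral in y: integral_{-1}^{3} y dy = (3^2 - (-1)^2)/2
  = 4.
Product: (21) * (4) = 84.

84


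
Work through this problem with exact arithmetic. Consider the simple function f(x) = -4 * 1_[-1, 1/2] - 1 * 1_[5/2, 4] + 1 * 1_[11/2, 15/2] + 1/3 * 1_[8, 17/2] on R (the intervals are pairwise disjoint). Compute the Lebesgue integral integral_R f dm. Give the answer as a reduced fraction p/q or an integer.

For a simple function f = sum_i c_i * 1_{A_i} with disjoint A_i,
  integral f dm = sum_i c_i * m(A_i).
Lengths of the A_i:
  m(A_1) = 1/2 - (-1) = 3/2.
  m(A_2) = 4 - 5/2 = 3/2.
  m(A_3) = 15/2 - 11/2 = 2.
  m(A_4) = 17/2 - 8 = 1/2.
Contributions c_i * m(A_i):
  (-4) * (3/2) = -6.
  (-1) * (3/2) = -3/2.
  (1) * (2) = 2.
  (1/3) * (1/2) = 1/6.
Total: -6 - 3/2 + 2 + 1/6 = -16/3.

-16/3


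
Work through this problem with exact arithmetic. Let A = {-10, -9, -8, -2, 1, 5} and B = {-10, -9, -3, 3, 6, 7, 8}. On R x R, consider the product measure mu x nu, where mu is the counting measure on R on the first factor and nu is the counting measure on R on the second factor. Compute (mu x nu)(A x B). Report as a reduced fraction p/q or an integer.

For a measurable rectangle A x B, the product measure satisfies
  (mu x nu)(A x B) = mu(A) * nu(B).
  mu(A) = 6.
  nu(B) = 7.
  (mu x nu)(A x B) = 6 * 7 = 42.

42


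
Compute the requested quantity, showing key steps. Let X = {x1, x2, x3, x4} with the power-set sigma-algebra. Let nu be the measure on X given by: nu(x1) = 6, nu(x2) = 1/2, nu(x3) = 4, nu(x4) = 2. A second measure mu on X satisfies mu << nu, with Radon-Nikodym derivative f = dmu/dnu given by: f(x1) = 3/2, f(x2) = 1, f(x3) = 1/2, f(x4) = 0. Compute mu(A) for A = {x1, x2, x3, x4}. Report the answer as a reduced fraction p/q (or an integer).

By the defining property of the Radon-Nikodym derivative, for every measurable set A,
  mu(A) = integral_A f dnu.
Since nu is a discrete measure concentrated on the atoms of X, the integral over A reduces to the sum
  mu(A) = sum_{x in A} f(x) * nu({x}).
Computing each term:
  x1: f(x1) * nu(x1) = 3/2 * 6 = 9.
  x2: f(x2) * nu(x2) = 1 * 1/2 = 1/2.
  x3: f(x3) * nu(x3) = 1/2 * 4 = 2.
  x4: f(x4) * nu(x4) = 0 * 2 = 0.
Summing: mu(A) = 9 + 1/2 + 2 + 0 = 23/2.

23/2


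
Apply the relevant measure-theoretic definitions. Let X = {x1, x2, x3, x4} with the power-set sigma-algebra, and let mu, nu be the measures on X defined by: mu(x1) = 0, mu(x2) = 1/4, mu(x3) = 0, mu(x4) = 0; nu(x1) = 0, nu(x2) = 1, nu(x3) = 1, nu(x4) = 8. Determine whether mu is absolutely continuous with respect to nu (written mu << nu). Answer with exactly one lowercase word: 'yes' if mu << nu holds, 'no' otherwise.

mu << nu means: every nu-null measurable set is also mu-null; equivalently, for every atom x, if nu({x}) = 0 then mu({x}) = 0.
Checking each atom:
  x1: nu = 0, mu = 0 -> consistent with mu << nu.
  x2: nu = 1 > 0 -> no constraint.
  x3: nu = 1 > 0 -> no constraint.
  x4: nu = 8 > 0 -> no constraint.
No atom violates the condition. Therefore mu << nu.

yes


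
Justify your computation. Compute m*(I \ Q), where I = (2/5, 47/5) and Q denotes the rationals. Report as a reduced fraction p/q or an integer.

The interval I = (2/5, 47/5) has m(I) = 47/5 - 2/5 = 9 (endpoints are measure-zero, so open/closed/half-open agree). Write I = (I cap Q) u (I \ Q). The rationals in I are countable, so m*(I cap Q) = 0 (cover each rational by intervals whose total length is arbitrarily small). By countable subadditivity m*(I) <= m*(I cap Q) + m*(I \ Q), hence m*(I \ Q) >= m(I) = 9. The reverse inequality m*(I \ Q) <= m*(I) = 9 is trivial since (I \ Q) is a subset of I. Therefore m*(I \ Q) = 9.

9


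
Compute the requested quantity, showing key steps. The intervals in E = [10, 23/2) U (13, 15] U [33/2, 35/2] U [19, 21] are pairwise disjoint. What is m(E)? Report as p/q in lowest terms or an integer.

For pairwise disjoint intervals, m(union_i I_i) = sum_i m(I_i),
and m is invariant under swapping open/closed endpoints (single points have measure 0).
So m(E) = sum_i (b_i - a_i).
  I_1 has length 23/2 - 10 = 3/2.
  I_2 has length 15 - 13 = 2.
  I_3 has length 35/2 - 33/2 = 1.
  I_4 has length 21 - 19 = 2.
Summing:
  m(E) = 3/2 + 2 + 1 + 2 = 13/2.

13/2


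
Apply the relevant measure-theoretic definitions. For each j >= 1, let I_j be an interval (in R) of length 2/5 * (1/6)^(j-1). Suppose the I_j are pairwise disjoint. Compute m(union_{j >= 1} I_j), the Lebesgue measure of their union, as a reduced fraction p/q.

By countable additivity of the Lebesgue measure on pairwise disjoint measurable sets,
  m(union_{j >= 1} I_j) = sum_{j >= 1} m(I_j) = sum_{j >= 1} a * r^(j-1),
  with a = 2/5 and r = 1/6.
Since 0 < r = 1/6 < 1, the geometric series converges:
  sum_{j >= 1} a * r^(j-1) = a / (1 - r).
  = 2/5 / (1 - 1/6)
  = 2/5 / (5/6)
  = 12/25.

12/25


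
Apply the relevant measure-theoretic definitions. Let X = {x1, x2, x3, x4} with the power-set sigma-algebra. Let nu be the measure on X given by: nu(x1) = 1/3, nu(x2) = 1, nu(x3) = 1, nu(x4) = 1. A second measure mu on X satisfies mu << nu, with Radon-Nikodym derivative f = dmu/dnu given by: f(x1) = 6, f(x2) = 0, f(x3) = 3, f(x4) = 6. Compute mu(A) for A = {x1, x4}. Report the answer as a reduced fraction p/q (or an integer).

By the defining property of the Radon-Nikodym derivative, for every measurable set A,
  mu(A) = integral_A f dnu.
Since nu is a discrete measure concentrated on the atoms of X, the integral over A reduces to the sum
  mu(A) = sum_{x in A} f(x) * nu({x}).
Computing each term:
  x1: f(x1) * nu(x1) = 6 * 1/3 = 2.
  x4: f(x4) * nu(x4) = 6 * 1 = 6.
Summing: mu(A) = 2 + 6 = 8.

8


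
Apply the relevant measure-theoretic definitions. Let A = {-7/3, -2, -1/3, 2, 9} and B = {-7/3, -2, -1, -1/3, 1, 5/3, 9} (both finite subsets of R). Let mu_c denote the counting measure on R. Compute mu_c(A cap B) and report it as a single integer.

Counting measure on a finite set equals cardinality. mu_c(A cap B) = |A cap B| (elements appearing in both).
Enumerating the elements of A that also lie in B gives 4 element(s).
So mu_c(A cap B) = 4.

4


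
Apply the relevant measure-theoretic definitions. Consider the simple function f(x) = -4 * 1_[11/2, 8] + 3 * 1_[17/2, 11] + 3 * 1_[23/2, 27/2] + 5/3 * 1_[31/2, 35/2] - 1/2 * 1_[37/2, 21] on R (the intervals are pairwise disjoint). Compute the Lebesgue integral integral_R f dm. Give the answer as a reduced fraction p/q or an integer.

For a simple function f = sum_i c_i * 1_{A_i} with disjoint A_i,
  integral f dm = sum_i c_i * m(A_i).
Lengths of the A_i:
  m(A_1) = 8 - 11/2 = 5/2.
  m(A_2) = 11 - 17/2 = 5/2.
  m(A_3) = 27/2 - 23/2 = 2.
  m(A_4) = 35/2 - 31/2 = 2.
  m(A_5) = 21 - 37/2 = 5/2.
Contributions c_i * m(A_i):
  (-4) * (5/2) = -10.
  (3) * (5/2) = 15/2.
  (3) * (2) = 6.
  (5/3) * (2) = 10/3.
  (-1/2) * (5/2) = -5/4.
Total: -10 + 15/2 + 6 + 10/3 - 5/4 = 67/12.

67/12


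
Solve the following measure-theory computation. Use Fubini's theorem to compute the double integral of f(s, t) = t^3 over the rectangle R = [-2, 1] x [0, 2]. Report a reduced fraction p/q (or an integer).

f(s, t) is a tensor product of a function of s and a function of t, and both factors are bounded continuous (hence Lebesgue integrable) on the rectangle, so Fubini's theorem applies:
  integral_R f d(m x m) = (integral_a1^b1 1 ds) * (integral_a2^b2 t^3 dt).
Inner integral in s: integral_{-2}^{1} 1 ds = (1^1 - (-2)^1)/1
  = 3.
Inner integral in t: integral_{0}^{2} t^3 dt = (2^4 - 0^4)/4
  = 4.
Product: (3) * (4) = 12.

12


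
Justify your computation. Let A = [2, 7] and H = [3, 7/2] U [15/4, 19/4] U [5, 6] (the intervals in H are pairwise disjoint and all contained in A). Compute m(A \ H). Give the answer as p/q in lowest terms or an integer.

The ambient interval has length m(A) = 7 - 2 = 5.
Since the holes are disjoint and sit inside A, by finite additivity
  m(H) = sum_i (b_i - a_i), and m(A \ H) = m(A) - m(H).
Computing the hole measures:
  m(H_1) = 7/2 - 3 = 1/2.
  m(H_2) = 19/4 - 15/4 = 1.
  m(H_3) = 6 - 5 = 1.
Summed: m(H) = 1/2 + 1 + 1 = 5/2.
So m(A \ H) = 5 - 5/2 = 5/2.

5/2


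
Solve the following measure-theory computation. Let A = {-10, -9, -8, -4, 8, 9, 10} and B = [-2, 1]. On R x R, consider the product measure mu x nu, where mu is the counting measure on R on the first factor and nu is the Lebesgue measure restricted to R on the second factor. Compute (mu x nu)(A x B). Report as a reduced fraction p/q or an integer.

For a measurable rectangle A x B, the product measure satisfies
  (mu x nu)(A x B) = mu(A) * nu(B).
  mu(A) = 7.
  nu(B) = 3.
  (mu x nu)(A x B) = 7 * 3 = 21.

21


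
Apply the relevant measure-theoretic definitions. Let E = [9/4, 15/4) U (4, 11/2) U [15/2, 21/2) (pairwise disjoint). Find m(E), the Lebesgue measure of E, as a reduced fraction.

For pairwise disjoint intervals, m(union_i I_i) = sum_i m(I_i),
and m is invariant under swapping open/closed endpoints (single points have measure 0).
So m(E) = sum_i (b_i - a_i).
  I_1 has length 15/4 - 9/4 = 3/2.
  I_2 has length 11/2 - 4 = 3/2.
  I_3 has length 21/2 - 15/2 = 3.
Summing:
  m(E) = 3/2 + 3/2 + 3 = 6.

6


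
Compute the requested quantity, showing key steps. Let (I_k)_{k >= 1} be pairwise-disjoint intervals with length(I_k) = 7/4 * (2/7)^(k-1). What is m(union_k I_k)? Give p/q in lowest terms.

By countable additivity of the Lebesgue measure on pairwise disjoint measurable sets,
  m(union_{k >= 1} I_k) = sum_{k >= 1} m(I_k) = sum_{k >= 1} a * r^(k-1),
  with a = 7/4 and r = 2/7.
Since 0 < r = 2/7 < 1, the geometric series converges:
  sum_{k >= 1} a * r^(k-1) = a / (1 - r).
  = 7/4 / (1 - 2/7)
  = 7/4 / (5/7)
  = 49/20.

49/20


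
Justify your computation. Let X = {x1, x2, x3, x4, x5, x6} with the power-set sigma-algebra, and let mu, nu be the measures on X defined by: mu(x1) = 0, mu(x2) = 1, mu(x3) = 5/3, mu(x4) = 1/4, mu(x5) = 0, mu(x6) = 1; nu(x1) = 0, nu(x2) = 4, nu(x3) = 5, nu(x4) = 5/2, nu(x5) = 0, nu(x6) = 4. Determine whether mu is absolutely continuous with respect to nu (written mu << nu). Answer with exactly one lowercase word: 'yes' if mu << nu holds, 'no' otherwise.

mu << nu means: every nu-null measurable set is also mu-null; equivalently, for every atom x, if nu({x}) = 0 then mu({x}) = 0.
Checking each atom:
  x1: nu = 0, mu = 0 -> consistent with mu << nu.
  x2: nu = 4 > 0 -> no constraint.
  x3: nu = 5 > 0 -> no constraint.
  x4: nu = 5/2 > 0 -> no constraint.
  x5: nu = 0, mu = 0 -> consistent with mu << nu.
  x6: nu = 4 > 0 -> no constraint.
No atom violates the condition. Therefore mu << nu.

yes


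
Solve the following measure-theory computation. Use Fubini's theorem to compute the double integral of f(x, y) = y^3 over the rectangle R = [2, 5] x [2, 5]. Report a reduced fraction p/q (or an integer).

f(x, y) is a tensor product of a function of x and a function of y, and both factors are bounded continuous (hence Lebesgue integrable) on the rectangle, so Fubini's theorem applies:
  integral_R f d(m x m) = (integral_a1^b1 1 dx) * (integral_a2^b2 y^3 dy).
Inner integral in x: integral_{2}^{5} 1 dx = (5^1 - 2^1)/1
  = 3.
Inner integral in y: integral_{2}^{5} y^3 dy = (5^4 - 2^4)/4
  = 609/4.
Product: (3) * (609/4) = 1827/4.

1827/4


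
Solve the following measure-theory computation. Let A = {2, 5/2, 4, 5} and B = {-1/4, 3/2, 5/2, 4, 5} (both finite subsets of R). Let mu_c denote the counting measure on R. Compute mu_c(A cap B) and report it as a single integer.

Counting measure on a finite set equals cardinality. mu_c(A cap B) = |A cap B| (elements appearing in both).
Enumerating the elements of A that also lie in B gives 3 element(s).
So mu_c(A cap B) = 3.

3


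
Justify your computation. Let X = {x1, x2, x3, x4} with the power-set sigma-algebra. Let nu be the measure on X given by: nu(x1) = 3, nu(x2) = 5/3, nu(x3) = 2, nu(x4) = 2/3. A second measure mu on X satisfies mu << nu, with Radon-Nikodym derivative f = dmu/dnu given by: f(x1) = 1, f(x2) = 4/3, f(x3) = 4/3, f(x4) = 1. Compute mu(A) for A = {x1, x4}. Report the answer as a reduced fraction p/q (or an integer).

By the defining property of the Radon-Nikodym derivative, for every measurable set A,
  mu(A) = integral_A f dnu.
Since nu is a discrete measure concentrated on the atoms of X, the integral over A reduces to the sum
  mu(A) = sum_{x in A} f(x) * nu({x}).
Computing each term:
  x1: f(x1) * nu(x1) = 1 * 3 = 3.
  x4: f(x4) * nu(x4) = 1 * 2/3 = 2/3.
Summing: mu(A) = 3 + 2/3 = 11/3.

11/3


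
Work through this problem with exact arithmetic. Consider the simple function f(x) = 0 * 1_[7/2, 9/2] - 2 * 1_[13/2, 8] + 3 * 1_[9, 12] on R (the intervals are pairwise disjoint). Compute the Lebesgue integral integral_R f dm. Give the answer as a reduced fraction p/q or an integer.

For a simple function f = sum_i c_i * 1_{A_i} with disjoint A_i,
  integral f dm = sum_i c_i * m(A_i).
Lengths of the A_i:
  m(A_1) = 9/2 - 7/2 = 1.
  m(A_2) = 8 - 13/2 = 3/2.
  m(A_3) = 12 - 9 = 3.
Contributions c_i * m(A_i):
  (0) * (1) = 0.
  (-2) * (3/2) = -3.
  (3) * (3) = 9.
Total: 0 - 3 + 9 = 6.

6


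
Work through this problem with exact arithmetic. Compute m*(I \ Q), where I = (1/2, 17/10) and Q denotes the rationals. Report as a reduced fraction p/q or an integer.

The interval I = (1/2, 17/10) has m(I) = 17/10 - 1/2 = 6/5 (endpoints are measure-zero, so open/closed/half-open agree). Write I = (I cap Q) u (I \ Q). The rationals in I are countable, so m*(I cap Q) = 0 (cover each rational by intervals whose total length is arbitrarily small). By countable subadditivity m*(I) <= m*(I cap Q) + m*(I \ Q), hence m*(I \ Q) >= m(I) = 6/5. The reverse inequality m*(I \ Q) <= m*(I) = 6/5 is trivial since (I \ Q) is a subset of I. Therefore m*(I \ Q) = 6/5.

6/5


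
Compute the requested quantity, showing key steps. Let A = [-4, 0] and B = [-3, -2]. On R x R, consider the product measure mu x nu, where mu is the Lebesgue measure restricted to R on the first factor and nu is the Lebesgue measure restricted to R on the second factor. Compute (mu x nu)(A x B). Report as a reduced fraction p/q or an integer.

For a measurable rectangle A x B, the product measure satisfies
  (mu x nu)(A x B) = mu(A) * nu(B).
  mu(A) = 4.
  nu(B) = 1.
  (mu x nu)(A x B) = 4 * 1 = 4.

4


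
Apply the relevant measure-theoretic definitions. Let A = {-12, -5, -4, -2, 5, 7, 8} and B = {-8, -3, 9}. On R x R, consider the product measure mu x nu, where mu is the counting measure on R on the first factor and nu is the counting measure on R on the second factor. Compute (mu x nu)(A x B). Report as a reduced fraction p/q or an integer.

For a measurable rectangle A x B, the product measure satisfies
  (mu x nu)(A x B) = mu(A) * nu(B).
  mu(A) = 7.
  nu(B) = 3.
  (mu x nu)(A x B) = 7 * 3 = 21.

21


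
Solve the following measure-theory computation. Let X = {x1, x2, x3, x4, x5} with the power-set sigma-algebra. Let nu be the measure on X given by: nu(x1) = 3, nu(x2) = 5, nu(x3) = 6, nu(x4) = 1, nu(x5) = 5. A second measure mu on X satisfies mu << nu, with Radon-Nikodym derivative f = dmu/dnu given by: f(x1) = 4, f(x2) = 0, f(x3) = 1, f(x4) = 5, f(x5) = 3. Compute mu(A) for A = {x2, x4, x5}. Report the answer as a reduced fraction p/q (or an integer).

By the defining property of the Radon-Nikodym derivative, for every measurable set A,
  mu(A) = integral_A f dnu.
Since nu is a discrete measure concentrated on the atoms of X, the integral over A reduces to the sum
  mu(A) = sum_{x in A} f(x) * nu({x}).
Computing each term:
  x2: f(x2) * nu(x2) = 0 * 5 = 0.
  x4: f(x4) * nu(x4) = 5 * 1 = 5.
  x5: f(x5) * nu(x5) = 3 * 5 = 15.
Summing: mu(A) = 0 + 5 + 15 = 20.

20


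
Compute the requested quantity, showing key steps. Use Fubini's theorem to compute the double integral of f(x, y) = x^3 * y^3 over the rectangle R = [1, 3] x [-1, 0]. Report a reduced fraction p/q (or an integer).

f(x, y) is a tensor product of a function of x and a function of y, and both factors are bounded continuous (hence Lebesgue integrable) on the rectangle, so Fubini's theorem applies:
  integral_R f d(m x m) = (integral_a1^b1 x^3 dx) * (integral_a2^b2 y^3 dy).
Inner integral in x: integral_{1}^{3} x^3 dx = (3^4 - 1^4)/4
  = 20.
Inner integral in y: integral_{-1}^{0} y^3 dy = (0^4 - (-1)^4)/4
  = -1/4.
Product: (20) * (-1/4) = -5.

-5


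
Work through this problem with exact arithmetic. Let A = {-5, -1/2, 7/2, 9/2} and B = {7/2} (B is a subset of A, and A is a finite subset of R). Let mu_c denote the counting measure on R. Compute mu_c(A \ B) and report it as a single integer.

Counting measure assigns mu_c(E) = |E| (number of elements) when E is finite. For B subset A, A \ B is the set of elements of A not in B, so |A \ B| = |A| - |B|.
|A| = 4, |B| = 1, so mu_c(A \ B) = 4 - 1 = 3.

3


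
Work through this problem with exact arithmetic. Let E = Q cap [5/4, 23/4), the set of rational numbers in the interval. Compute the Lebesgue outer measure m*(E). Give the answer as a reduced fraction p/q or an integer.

E = Q cap [5/4, 23/4) is a subset of Q, which is countable. Enumerate Q = {q_1, q_2, ...}; for any eps > 0, cover q_k by the open interval (q_k - eps/2^(k+1), q_k + eps/2^(k+1)), of length eps/2^k. The total cover length is sum_{k>=1} eps/2^k = eps. Hence m*(E) <= m*(Q) <= eps for every eps > 0, and since outer measure is non-negative, m*(E) = 0.

0


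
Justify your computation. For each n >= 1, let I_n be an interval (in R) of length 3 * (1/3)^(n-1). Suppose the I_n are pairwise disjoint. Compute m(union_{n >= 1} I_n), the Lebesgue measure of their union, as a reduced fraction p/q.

By countable additivity of the Lebesgue measure on pairwise disjoint measurable sets,
  m(union_{n >= 1} I_n) = sum_{n >= 1} m(I_n) = sum_{n >= 1} a * r^(n-1),
  with a = 3 and r = 1/3.
Since 0 < r = 1/3 < 1, the geometric series converges:
  sum_{n >= 1} a * r^(n-1) = a / (1 - r).
  = 3 / (1 - 1/3)
  = 3 / (2/3)
  = 9/2.

9/2


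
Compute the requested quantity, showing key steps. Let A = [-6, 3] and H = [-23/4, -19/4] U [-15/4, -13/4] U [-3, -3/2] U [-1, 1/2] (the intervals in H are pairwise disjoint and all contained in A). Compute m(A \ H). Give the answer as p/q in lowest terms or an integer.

The ambient interval has length m(A) = 3 - (-6) = 9.
Since the holes are disjoint and sit inside A, by finite additivity
  m(H) = sum_i (b_i - a_i), and m(A \ H) = m(A) - m(H).
Computing the hole measures:
  m(H_1) = -19/4 - (-23/4) = 1.
  m(H_2) = -13/4 - (-15/4) = 1/2.
  m(H_3) = -3/2 - (-3) = 3/2.
  m(H_4) = 1/2 - (-1) = 3/2.
Summed: m(H) = 1 + 1/2 + 3/2 + 3/2 = 9/2.
So m(A \ H) = 9 - 9/2 = 9/2.

9/2


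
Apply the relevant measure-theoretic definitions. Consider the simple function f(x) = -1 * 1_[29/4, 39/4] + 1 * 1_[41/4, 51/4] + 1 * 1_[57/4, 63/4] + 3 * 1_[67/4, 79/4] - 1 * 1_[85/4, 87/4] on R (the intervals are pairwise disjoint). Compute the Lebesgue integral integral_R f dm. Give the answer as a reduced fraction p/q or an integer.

For a simple function f = sum_i c_i * 1_{A_i} with disjoint A_i,
  integral f dm = sum_i c_i * m(A_i).
Lengths of the A_i:
  m(A_1) = 39/4 - 29/4 = 5/2.
  m(A_2) = 51/4 - 41/4 = 5/2.
  m(A_3) = 63/4 - 57/4 = 3/2.
  m(A_4) = 79/4 - 67/4 = 3.
  m(A_5) = 87/4 - 85/4 = 1/2.
Contributions c_i * m(A_i):
  (-1) * (5/2) = -5/2.
  (1) * (5/2) = 5/2.
  (1) * (3/2) = 3/2.
  (3) * (3) = 9.
  (-1) * (1/2) = -1/2.
Total: -5/2 + 5/2 + 3/2 + 9 - 1/2 = 10.

10


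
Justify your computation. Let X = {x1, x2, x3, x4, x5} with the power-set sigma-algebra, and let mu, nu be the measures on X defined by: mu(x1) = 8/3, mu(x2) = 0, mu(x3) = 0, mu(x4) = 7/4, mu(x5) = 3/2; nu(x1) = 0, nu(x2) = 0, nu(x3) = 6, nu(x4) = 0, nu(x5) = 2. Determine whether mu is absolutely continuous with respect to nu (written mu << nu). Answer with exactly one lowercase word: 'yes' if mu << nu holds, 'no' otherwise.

mu << nu means: every nu-null measurable set is also mu-null; equivalently, for every atom x, if nu({x}) = 0 then mu({x}) = 0.
Checking each atom:
  x1: nu = 0, mu = 8/3 > 0 -> violates mu << nu.
  x2: nu = 0, mu = 0 -> consistent with mu << nu.
  x3: nu = 6 > 0 -> no constraint.
  x4: nu = 0, mu = 7/4 > 0 -> violates mu << nu.
  x5: nu = 2 > 0 -> no constraint.
The atom(s) x1, x4 violate the condition (nu = 0 but mu > 0). Therefore mu is NOT absolutely continuous w.r.t. nu.

no


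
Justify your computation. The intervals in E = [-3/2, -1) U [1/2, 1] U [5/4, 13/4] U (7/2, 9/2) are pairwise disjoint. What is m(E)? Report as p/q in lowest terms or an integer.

For pairwise disjoint intervals, m(union_i I_i) = sum_i m(I_i),
and m is invariant under swapping open/closed endpoints (single points have measure 0).
So m(E) = sum_i (b_i - a_i).
  I_1 has length -1 - (-3/2) = 1/2.
  I_2 has length 1 - 1/2 = 1/2.
  I_3 has length 13/4 - 5/4 = 2.
  I_4 has length 9/2 - 7/2 = 1.
Summing:
  m(E) = 1/2 + 1/2 + 2 + 1 = 4.

4


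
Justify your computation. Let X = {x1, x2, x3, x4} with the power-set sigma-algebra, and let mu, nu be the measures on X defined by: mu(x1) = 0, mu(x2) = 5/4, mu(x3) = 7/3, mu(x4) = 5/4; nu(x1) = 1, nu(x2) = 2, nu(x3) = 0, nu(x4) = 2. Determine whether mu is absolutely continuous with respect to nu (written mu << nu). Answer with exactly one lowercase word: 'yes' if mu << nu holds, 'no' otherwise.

mu << nu means: every nu-null measurable set is also mu-null; equivalently, for every atom x, if nu({x}) = 0 then mu({x}) = 0.
Checking each atom:
  x1: nu = 1 > 0 -> no constraint.
  x2: nu = 2 > 0 -> no constraint.
  x3: nu = 0, mu = 7/3 > 0 -> violates mu << nu.
  x4: nu = 2 > 0 -> no constraint.
The atom(s) x3 violate the condition (nu = 0 but mu > 0). Therefore mu is NOT absolutely continuous w.r.t. nu.

no


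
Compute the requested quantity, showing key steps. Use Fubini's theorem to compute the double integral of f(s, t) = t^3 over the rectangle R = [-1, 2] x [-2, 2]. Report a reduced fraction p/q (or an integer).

f(s, t) is a tensor product of a function of s and a function of t, and both factors are bounded continuous (hence Lebesgue integrable) on the rectangle, so Fubini's theorem applies:
  integral_R f d(m x m) = (integral_a1^b1 1 ds) * (integral_a2^b2 t^3 dt).
Inner integral in s: integral_{-1}^{2} 1 ds = (2^1 - (-1)^1)/1
  = 3.
Inner integral in t: integral_{-2}^{2} t^3 dt = (2^4 - (-2)^4)/4
  = 0.
Product: (3) * (0) = 0.

0


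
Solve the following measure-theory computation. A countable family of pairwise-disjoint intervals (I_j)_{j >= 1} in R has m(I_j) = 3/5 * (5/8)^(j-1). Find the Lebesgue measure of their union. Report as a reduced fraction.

By countable additivity of the Lebesgue measure on pairwise disjoint measurable sets,
  m(union_{j >= 1} I_j) = sum_{j >= 1} m(I_j) = sum_{j >= 1} a * r^(j-1),
  with a = 3/5 and r = 5/8.
Since 0 < r = 5/8 < 1, the geometric series converges:
  sum_{j >= 1} a * r^(j-1) = a / (1 - r).
  = 3/5 / (1 - 5/8)
  = 3/5 / (3/8)
  = 8/5.

8/5


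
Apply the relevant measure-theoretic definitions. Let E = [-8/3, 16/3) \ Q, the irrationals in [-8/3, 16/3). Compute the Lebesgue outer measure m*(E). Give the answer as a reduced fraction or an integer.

The interval I = [-8/3, 16/3) has m(I) = 16/3 - (-8/3) = 8 (endpoints are measure-zero, so open/closed/half-open agree). Write I = (I cap Q) u (I \ Q). The rationals in I are countable, so m*(I cap Q) = 0 (cover each rational by intervals whose total length is arbitrarily small). By countable subadditivity m*(I) <= m*(I cap Q) + m*(I \ Q), hence m*(I \ Q) >= m(I) = 8. The reverse inequality m*(I \ Q) <= m*(I) = 8 is trivial since (I \ Q) is a subset of I. Therefore m*(I \ Q) = 8.

8


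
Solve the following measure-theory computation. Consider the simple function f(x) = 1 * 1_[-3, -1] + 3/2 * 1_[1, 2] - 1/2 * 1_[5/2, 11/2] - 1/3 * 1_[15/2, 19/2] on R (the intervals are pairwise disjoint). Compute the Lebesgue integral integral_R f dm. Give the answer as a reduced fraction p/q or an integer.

For a simple function f = sum_i c_i * 1_{A_i} with disjoint A_i,
  integral f dm = sum_i c_i * m(A_i).
Lengths of the A_i:
  m(A_1) = -1 - (-3) = 2.
  m(A_2) = 2 - 1 = 1.
  m(A_3) = 11/2 - 5/2 = 3.
  m(A_4) = 19/2 - 15/2 = 2.
Contributions c_i * m(A_i):
  (1) * (2) = 2.
  (3/2) * (1) = 3/2.
  (-1/2) * (3) = -3/2.
  (-1/3) * (2) = -2/3.
Total: 2 + 3/2 - 3/2 - 2/3 = 4/3.

4/3


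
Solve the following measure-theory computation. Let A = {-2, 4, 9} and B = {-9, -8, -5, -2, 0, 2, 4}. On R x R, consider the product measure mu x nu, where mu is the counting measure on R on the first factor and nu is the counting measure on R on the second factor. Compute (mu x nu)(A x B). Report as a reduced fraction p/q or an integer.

For a measurable rectangle A x B, the product measure satisfies
  (mu x nu)(A x B) = mu(A) * nu(B).
  mu(A) = 3.
  nu(B) = 7.
  (mu x nu)(A x B) = 3 * 7 = 21.

21


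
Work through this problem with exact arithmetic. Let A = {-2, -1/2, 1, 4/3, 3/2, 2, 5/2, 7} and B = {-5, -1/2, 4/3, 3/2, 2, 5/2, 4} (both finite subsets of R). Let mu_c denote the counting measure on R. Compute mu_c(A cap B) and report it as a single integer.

Counting measure on a finite set equals cardinality. mu_c(A cap B) = |A cap B| (elements appearing in both).
Enumerating the elements of A that also lie in B gives 5 element(s).
So mu_c(A cap B) = 5.

5


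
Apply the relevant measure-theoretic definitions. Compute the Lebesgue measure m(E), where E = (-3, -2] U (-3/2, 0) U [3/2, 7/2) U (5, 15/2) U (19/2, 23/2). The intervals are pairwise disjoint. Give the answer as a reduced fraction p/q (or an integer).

For pairwise disjoint intervals, m(union_i I_i) = sum_i m(I_i),
and m is invariant under swapping open/closed endpoints (single points have measure 0).
So m(E) = sum_i (b_i - a_i).
  I_1 has length -2 - (-3) = 1.
  I_2 has length 0 - (-3/2) = 3/2.
  I_3 has length 7/2 - 3/2 = 2.
  I_4 has length 15/2 - 5 = 5/2.
  I_5 has length 23/2 - 19/2 = 2.
Summing:
  m(E) = 1 + 3/2 + 2 + 5/2 + 2 = 9.

9


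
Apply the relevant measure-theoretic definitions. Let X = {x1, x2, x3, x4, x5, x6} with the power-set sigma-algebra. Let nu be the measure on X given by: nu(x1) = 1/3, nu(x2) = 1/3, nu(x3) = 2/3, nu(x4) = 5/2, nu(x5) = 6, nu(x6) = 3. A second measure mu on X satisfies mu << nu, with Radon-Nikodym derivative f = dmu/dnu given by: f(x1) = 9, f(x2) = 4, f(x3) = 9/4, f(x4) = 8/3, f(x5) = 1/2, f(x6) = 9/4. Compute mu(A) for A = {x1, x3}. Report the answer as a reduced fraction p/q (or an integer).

By the defining property of the Radon-Nikodym derivative, for every measurable set A,
  mu(A) = integral_A f dnu.
Since nu is a discrete measure concentrated on the atoms of X, the integral over A reduces to the sum
  mu(A) = sum_{x in A} f(x) * nu({x}).
Computing each term:
  x1: f(x1) * nu(x1) = 9 * 1/3 = 3.
  x3: f(x3) * nu(x3) = 9/4 * 2/3 = 3/2.
Summing: mu(A) = 3 + 3/2 = 9/2.

9/2


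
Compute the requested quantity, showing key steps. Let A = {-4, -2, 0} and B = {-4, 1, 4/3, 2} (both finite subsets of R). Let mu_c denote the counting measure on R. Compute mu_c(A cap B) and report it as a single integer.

Counting measure on a finite set equals cardinality. mu_c(A cap B) = |A cap B| (elements appearing in both).
Enumerating the elements of A that also lie in B gives 1 element(s).
So mu_c(A cap B) = 1.

1


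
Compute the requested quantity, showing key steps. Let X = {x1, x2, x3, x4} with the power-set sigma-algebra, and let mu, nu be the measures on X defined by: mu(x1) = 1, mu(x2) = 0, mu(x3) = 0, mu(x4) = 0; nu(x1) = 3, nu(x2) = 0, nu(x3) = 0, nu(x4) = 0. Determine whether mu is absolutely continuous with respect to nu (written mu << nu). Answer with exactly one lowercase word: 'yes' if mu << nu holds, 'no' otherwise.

mu << nu means: every nu-null measurable set is also mu-null; equivalently, for every atom x, if nu({x}) = 0 then mu({x}) = 0.
Checking each atom:
  x1: nu = 3 > 0 -> no constraint.
  x2: nu = 0, mu = 0 -> consistent with mu << nu.
  x3: nu = 0, mu = 0 -> consistent with mu << nu.
  x4: nu = 0, mu = 0 -> consistent with mu << nu.
No atom violates the condition. Therefore mu << nu.

yes


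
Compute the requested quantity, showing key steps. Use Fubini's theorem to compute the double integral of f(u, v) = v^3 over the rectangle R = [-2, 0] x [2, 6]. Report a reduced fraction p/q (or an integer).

f(u, v) is a tensor product of a function of u and a function of v, and both factors are bounded continuous (hence Lebesgue integrable) on the rectangle, so Fubini's theorem applies:
  integral_R f d(m x m) = (integral_a1^b1 1 du) * (integral_a2^b2 v^3 dv).
Inner integral in u: integral_{-2}^{0} 1 du = (0^1 - (-2)^1)/1
  = 2.
Inner integral in v: integral_{2}^{6} v^3 dv = (6^4 - 2^4)/4
  = 320.
Product: (2) * (320) = 640.

640


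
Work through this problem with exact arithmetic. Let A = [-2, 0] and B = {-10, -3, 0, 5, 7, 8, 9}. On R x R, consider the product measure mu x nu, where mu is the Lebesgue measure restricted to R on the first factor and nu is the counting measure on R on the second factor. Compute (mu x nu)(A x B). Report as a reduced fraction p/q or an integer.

For a measurable rectangle A x B, the product measure satisfies
  (mu x nu)(A x B) = mu(A) * nu(B).
  mu(A) = 2.
  nu(B) = 7.
  (mu x nu)(A x B) = 2 * 7 = 14.

14


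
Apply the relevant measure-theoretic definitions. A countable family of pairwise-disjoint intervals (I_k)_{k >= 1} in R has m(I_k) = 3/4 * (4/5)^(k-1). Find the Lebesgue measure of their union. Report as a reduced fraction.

By countable additivity of the Lebesgue measure on pairwise disjoint measurable sets,
  m(union_{k >= 1} I_k) = sum_{k >= 1} m(I_k) = sum_{k >= 1} a * r^(k-1),
  with a = 3/4 and r = 4/5.
Since 0 < r = 4/5 < 1, the geometric series converges:
  sum_{k >= 1} a * r^(k-1) = a / (1 - r).
  = 3/4 / (1 - 4/5)
  = 3/4 / (1/5)
  = 15/4.

15/4


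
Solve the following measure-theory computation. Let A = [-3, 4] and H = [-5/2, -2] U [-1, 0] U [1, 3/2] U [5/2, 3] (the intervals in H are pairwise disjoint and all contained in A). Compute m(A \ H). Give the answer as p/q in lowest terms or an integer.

The ambient interval has length m(A) = 4 - (-3) = 7.
Since the holes are disjoint and sit inside A, by finite additivity
  m(H) = sum_i (b_i - a_i), and m(A \ H) = m(A) - m(H).
Computing the hole measures:
  m(H_1) = -2 - (-5/2) = 1/2.
  m(H_2) = 0 - (-1) = 1.
  m(H_3) = 3/2 - 1 = 1/2.
  m(H_4) = 3 - 5/2 = 1/2.
Summed: m(H) = 1/2 + 1 + 1/2 + 1/2 = 5/2.
So m(A \ H) = 7 - 5/2 = 9/2.

9/2
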